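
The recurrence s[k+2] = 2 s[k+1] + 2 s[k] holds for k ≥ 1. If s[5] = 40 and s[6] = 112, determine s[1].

-2

Rearranging, s[k-2] = (s[k] - 2 s[k-1]) / 2.
s[4] = (112 - 2·40) / 2 = 32/2 = 16
s[3] = (40 - 2·16) / 2 = 8/2 = 4
s[2] = (16 - 2·4) / 2 = 8/2 = 4
s[1] = (4 - 2·4) / 2 = -4/2 = -2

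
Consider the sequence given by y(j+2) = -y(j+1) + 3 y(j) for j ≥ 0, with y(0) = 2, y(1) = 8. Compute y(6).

y(2) = -8 + 3·2 = -2
y(3) = -(-2) + 3·8 = 26
y(4) = -26 + 3·(-2) = -32
y(5) = -(-32) + 3·26 = 110
y(6) = -110 + 3·(-32) = -206

-206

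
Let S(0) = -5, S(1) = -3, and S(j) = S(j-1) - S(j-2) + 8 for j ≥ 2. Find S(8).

10

S(2) = (-3) - (-5) + 8 = 10
S(3) = 10 - (-3) + 8 = 21
S(4) = 21 - 10 + 8 = 19
S(5) = 19 - 21 + 8 = 6
S(6) = 6 - 19 + 8 = -5
S(7) = (-5) - 6 + 8 = -3
S(8) = (-3) - (-5) + 8 = 10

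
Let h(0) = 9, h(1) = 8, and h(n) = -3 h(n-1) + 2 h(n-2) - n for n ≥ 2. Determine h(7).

5879

h(2) = -3·8 + 2·9 - 2 = -8
h(3) = -3·(-8) + 2·8 - 3 = 37
h(4) = -3·37 + 2·(-8) - 4 = -131
h(5) = -3·(-131) + 2·37 - 5 = 462
h(6) = -3·462 + 2·(-131) - 6 = -1654
h(7) = -3·(-1654) + 2·462 - 7 = 5879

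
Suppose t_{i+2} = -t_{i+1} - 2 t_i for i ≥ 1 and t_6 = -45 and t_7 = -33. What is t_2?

9

Rearranging, t_{i-2} = (t_i + t_{i-1}) / -2.
t_5 = (-33 + (-45)) / -2 = -78/-2 = 39
t_4 = (-45 + 39) / -2 = -6/-2 = 3
t_3 = (39 + 3) / -2 = 42/-2 = -21
t_2 = (3 + (-21)) / -2 = -18/-2 = 9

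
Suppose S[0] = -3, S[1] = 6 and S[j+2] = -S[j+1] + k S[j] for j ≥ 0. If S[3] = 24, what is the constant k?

2

S[2] = -6 - 3k
S[3] = 6 + 9k
So 6 + 9k = 24, giving k = 2.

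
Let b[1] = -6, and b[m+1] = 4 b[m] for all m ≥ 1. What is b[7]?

-24576

b[2] = 4*(-6) = -24
b[3] = 4*(-24) = -96
b[4] = 4*(-96) = -384
b[5] = 4*(-384) = -1536
b[6] = 4*(-1536) = -6144
b[7] = 4*(-6144) = -24576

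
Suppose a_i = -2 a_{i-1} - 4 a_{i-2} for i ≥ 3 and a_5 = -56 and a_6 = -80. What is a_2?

Rearranging, a_{i-2} = (a_i + 2 a_{i-1}) / -4.
a_4 = (-80 + 2(-56)) / -4 = -192/-4 = 48
a_3 = (-56 + 2(48)) / -4 = 40/-4 = -10
a_2 = (48 + 2(-10)) / -4 = 28/-4 = -7

-7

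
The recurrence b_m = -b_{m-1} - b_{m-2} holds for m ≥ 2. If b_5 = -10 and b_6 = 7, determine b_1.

3

Rearranging, b_{m-2} = -(b_m + b_{m-1}).
b_4 = -(7 + (-10)) = 3
b_3 = -(-10 + 3) = 7
b_2 = -(3 + 7) = -10
b_1 = -(7 + (-10)) = 3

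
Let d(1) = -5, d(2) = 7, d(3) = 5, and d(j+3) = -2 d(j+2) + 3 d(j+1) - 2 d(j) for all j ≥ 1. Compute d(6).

d(4) = -2*5 + 3*7 - 2*(-5) = 21
d(5) = -2*21 + 3*5 - 2*7 = -41
d(6) = -2*(-41) + 3*21 - 2*5 = 135

135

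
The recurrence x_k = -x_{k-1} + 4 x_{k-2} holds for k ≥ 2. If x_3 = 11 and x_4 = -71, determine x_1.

Rearranging, x_{k-2} = (x_k + x_{k-1}) / 4.
x_2 = (-71 + 11) / 4 = -60/4 = -15
x_1 = (11 + (-15)) / 4 = -4/4 = -1

-1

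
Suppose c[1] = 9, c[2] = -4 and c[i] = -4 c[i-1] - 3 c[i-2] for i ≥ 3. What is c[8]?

5456

c[3] = -4(-4) - 3(9) = -11
c[4] = -4(-11) - 3(-4) = 56
c[5] = -4(56) - 3(-11) = -191
c[6] = -4(-191) - 3(56) = 596
c[7] = -4(596) - 3(-191) = -1811
c[8] = -4(-1811) - 3(596) = 5456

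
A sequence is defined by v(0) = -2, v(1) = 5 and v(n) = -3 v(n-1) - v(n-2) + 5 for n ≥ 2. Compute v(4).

v(2) = -3(5) - (-2) + 5 = -8
v(3) = -3(-8) - 5 + 5 = 24
v(4) = -3(24) - (-8) + 5 = -59

-59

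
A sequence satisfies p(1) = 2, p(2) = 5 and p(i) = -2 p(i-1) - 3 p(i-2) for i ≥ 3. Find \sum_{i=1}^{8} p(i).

64

p(3) = -2·5 - 3·2 = -16
p(4) = -2·(-16) - 3·5 = 17
p(5) = -2·17 - 3·(-16) = 14
p(6) = -2·14 - 3·17 = -79
p(7) = -2·(-79) - 3·14 = 116
p(8) = -2·116 - 3·(-79) = 5
Sum = 2 + 5 + (-16) + 17 + 14 + (-79) + 116 + 5 = 64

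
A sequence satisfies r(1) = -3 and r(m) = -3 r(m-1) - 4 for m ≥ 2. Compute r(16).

The fixed point is -4/(1 + 3) = -1, so r(m) + 1 = -3(r(m-1) + 1).
Hence r(m) = -2·(-3)^{m-1} - 1.
r(16) = -2·(-3)^{15} - 1 = -2·-14348907 - 1 = 28697813.

28697813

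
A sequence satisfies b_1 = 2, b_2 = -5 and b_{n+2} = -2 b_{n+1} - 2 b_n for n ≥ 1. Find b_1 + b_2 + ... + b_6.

13

b_3 = -2·(-5) - 2·2 = 6
b_4 = -2·6 - 2·(-5) = -2
b_5 = -2·(-2) - 2·6 = -8
b_6 = -2·(-8) - 2·(-2) = 20
Sum = 2 + (-5) + 6 + (-2) + (-8) + 20 = 13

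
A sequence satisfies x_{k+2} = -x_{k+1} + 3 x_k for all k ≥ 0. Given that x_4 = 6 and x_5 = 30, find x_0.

4

Rearranging, x_{k-2} = (x_k + x_{k-1}) / 3.
x_3 = (30 + 6) / 3 = 36/3 = 12
x_2 = (6 + 12) / 3 = 18/3 = 6
x_1 = (12 + 6) / 3 = 18/3 = 6
x_0 = (6 + 6) / 3 = 12/3 = 4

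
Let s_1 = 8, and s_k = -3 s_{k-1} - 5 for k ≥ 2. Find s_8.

s_2 = -3(8) - 5 = -29
s_3 = -3(-29) - 5 = 82
s_4 = -3(82) - 5 = -251
s_5 = -3(-251) - 5 = 748
s_6 = -3(748) - 5 = -2249
s_7 = -3(-2249) - 5 = 6742
s_8 = -3(6742) - 5 = -20231

-20231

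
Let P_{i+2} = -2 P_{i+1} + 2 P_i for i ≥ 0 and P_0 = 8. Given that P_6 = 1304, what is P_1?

Let P_1 = z.
P_2 = 16 - 2z
P_3 = -32 + 6z
P_4 = 96 - 16z
P_5 = -256 + 44z
P_6 = 704 - 120z
So 704 - 120z = 1304, giving z = -5.

-5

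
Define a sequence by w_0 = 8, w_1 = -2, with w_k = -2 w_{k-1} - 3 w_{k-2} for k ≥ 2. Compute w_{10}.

-1796

w_2 = -2·(-2) - 3·8 = -20
w_3 = -2·(-20) - 3·(-2) = 46
w_4 = -2·46 - 3·(-20) = -32
w_5 = -2·(-32) - 3·46 = -74
w_6 = -2·(-74) - 3·(-32) = 244
w_7 = -2·244 - 3·(-74) = -266
w_8 = -2·(-266) - 3·244 = -200
w_9 = -2·(-200) - 3·(-266) = 1198
w_{10} = -2·1198 - 3·(-200) = -1796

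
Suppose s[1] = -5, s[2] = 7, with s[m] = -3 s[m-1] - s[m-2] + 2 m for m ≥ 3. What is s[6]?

200

s[3] = -3*7 - (-5) + 6 = -10
s[4] = -3*(-10) - 7 + 8 = 31
s[5] = -3*31 - (-10) + 10 = -73
s[6] = -3*(-73) - 31 + 12 = 200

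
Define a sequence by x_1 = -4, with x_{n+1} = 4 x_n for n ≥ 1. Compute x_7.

x_2 = 4*(-4) = -16
x_3 = 4*(-16) = -64
x_4 = 4*(-64) = -256
x_5 = 4*(-256) = -1024
x_6 = 4*(-1024) = -4096
x_7 = 4*(-4096) = -16384

-16384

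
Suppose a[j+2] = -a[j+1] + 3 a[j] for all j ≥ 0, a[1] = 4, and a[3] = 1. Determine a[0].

Let a[0] = x.
a[2] = -4 + 3x
a[3] = 16 - 3x
So 16 - 3x = 1, giving x = 5.

5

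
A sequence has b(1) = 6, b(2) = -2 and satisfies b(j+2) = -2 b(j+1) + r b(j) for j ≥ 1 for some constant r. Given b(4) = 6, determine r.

-1

b(3) = 4 + 6r
b(4) = -8 - 14r
So -8 - 14r = 6, giving r = -1.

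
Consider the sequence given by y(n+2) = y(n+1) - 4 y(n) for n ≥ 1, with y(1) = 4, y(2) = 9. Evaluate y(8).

y(3) = 9 - 4·4 = -7
y(4) = (-7) - 4·9 = -43
y(5) = (-43) - 4·(-7) = -15
y(6) = (-15) - 4·(-43) = 157
y(7) = 157 - 4·(-15) = 217
y(8) = 217 - 4·157 = -411

-411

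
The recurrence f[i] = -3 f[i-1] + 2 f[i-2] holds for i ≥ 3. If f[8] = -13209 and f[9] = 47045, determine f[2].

Rearranging, f[i-2] = (f[i] + 3 f[i-1]) / 2.
f[7] = (47045 + 3·(-13209)) / 2 = 7418/2 = 3709
f[6] = (-13209 + 3·3709) / 2 = -2082/2 = -1041
f[5] = (3709 + 3·(-1041)) / 2 = 586/2 = 293
f[4] = (-1041 + 3·293) / 2 = -162/2 = -81
f[3] = (293 + 3·(-81)) / 2 = 50/2 = 25
f[2] = (-81 + 3·25) / 2 = -6/2 = -3

-3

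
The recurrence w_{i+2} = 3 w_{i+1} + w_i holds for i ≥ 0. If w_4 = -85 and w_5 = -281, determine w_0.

Rearranging, w_{i-2} = w_i - 3 w_{i-1}.
w_3 = -281 - 3·(-85) = -26
w_2 = -85 - 3·(-26) = -7
w_1 = -26 - 3·(-7) = -5
w_0 = -7 - 3·(-5) = 8

8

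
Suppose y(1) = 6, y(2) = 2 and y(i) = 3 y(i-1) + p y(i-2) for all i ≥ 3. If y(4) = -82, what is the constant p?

y(3) = 6 + 6p
y(4) = 18 + 20p
So 18 + 20p = -82, giving p = -5.

-5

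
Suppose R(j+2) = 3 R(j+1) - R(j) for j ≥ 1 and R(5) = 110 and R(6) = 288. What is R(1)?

2

Rearranging, R(j-2) = -(R(j) - 3 R(j-1)).
R(4) = -(288 - 3(110)) = 42
R(3) = -(110 - 3(42)) = 16
R(2) = -(42 - 3(16)) = 6
R(1) = -(16 - 3(6)) = 2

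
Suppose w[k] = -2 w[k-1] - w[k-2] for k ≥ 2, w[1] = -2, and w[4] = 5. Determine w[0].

Let w[0] = x.
w[2] = 4 - x
w[3] = -6 + 2x
w[4] = 8 - 3x
So 8 - 3x = 5, giving x = 1.

1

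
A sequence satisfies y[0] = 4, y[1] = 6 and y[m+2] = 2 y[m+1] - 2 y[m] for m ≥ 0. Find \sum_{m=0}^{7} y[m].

-30

y[2] = 2(6) - 2(4) = 4
y[3] = 2(4) - 2(6) = -4
y[4] = 2(-4) - 2(4) = -16
y[5] = 2(-16) - 2(-4) = -24
y[6] = 2(-24) - 2(-16) = -16
y[7] = 2(-16) - 2(-24) = 16
Sum = 4 + 6 + 4 + (-4) + (-16) + (-24) + (-16) + 16 = -30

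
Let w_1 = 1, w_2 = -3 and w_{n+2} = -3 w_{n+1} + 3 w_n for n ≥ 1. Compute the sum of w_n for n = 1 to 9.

27946

w_3 = -3·(-3) + 3·1 = 12
w_4 = -3·12 + 3·(-3) = -45
w_5 = -3·(-45) + 3·12 = 171
w_6 = -3·171 + 3·(-45) = -648
w_7 = -3·(-648) + 3·171 = 2457
w_8 = -3·2457 + 3·(-648) = -9315
w_9 = -3·(-9315) + 3·2457 = 35316
Sum = 1 + (-3) + 12 + (-45) + 171 + (-648) + 2457 + (-9315) + 35316 = 27946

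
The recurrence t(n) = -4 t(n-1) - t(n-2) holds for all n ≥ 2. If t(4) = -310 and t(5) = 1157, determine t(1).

Rearranging, t(n-2) = -(t(n) + 4 t(n-1)).
t(3) = -(1157 + 4(-310)) = 83
t(2) = -(-310 + 4(83)) = -22
t(1) = -(83 + 4(-22)) = 5

5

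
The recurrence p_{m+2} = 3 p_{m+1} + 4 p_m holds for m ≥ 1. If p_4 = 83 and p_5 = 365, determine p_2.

Rearranging, p_{m-2} = (p_m - 3 p_{m-1}) / 4.
p_3 = (365 - 3*83) / 4 = 116/4 = 29
p_2 = (83 - 3*29) / 4 = -4/4 = -1

-1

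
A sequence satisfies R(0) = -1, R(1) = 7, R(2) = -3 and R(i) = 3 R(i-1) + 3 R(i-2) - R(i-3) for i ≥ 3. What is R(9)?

20503

R(3) = 3·(-3) + 3·7 - (-1) = 13
R(4) = 3·13 + 3·(-3) - 7 = 23
R(5) = 3·23 + 3·13 - (-3) = 111
R(6) = 3·111 + 3·23 - 13 = 389
R(7) = 3·389 + 3·111 - 23 = 1477
R(8) = 3·1477 + 3·389 - 111 = 5487
R(9) = 3·5487 + 3·1477 - 389 = 20503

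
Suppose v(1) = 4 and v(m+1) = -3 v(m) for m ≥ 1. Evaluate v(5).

324

v(2) = -3*4 = -12
v(3) = -3*(-12) = 36
v(4) = -3*36 = -108
v(5) = -3*(-108) = 324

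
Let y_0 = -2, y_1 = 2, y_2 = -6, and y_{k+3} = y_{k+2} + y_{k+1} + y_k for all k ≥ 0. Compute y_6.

-38

y_3 = (-6) + 2 + (-2) = -6
y_4 = (-6) + (-6) + 2 = -10
y_5 = (-10) + (-6) + (-6) = -22
y_6 = (-22) + (-10) + (-6) = -38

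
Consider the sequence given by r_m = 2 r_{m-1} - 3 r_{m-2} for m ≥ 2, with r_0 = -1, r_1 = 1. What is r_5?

-23

r_2 = 2(1) - 3(-1) = 5
r_3 = 2(5) - 3(1) = 7
r_4 = 2(7) - 3(5) = -1
r_5 = 2(-1) - 3(7) = -23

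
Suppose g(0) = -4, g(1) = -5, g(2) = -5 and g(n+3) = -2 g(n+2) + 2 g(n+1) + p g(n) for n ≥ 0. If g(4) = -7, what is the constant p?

1

g(3) = -4p
g(4) = -10 + 3p
So -10 + 3p = -7, giving p = 1.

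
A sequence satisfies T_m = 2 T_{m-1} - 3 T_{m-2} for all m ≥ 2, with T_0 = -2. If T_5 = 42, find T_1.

Let T_1 = w.
T_2 = 6 + 2w
T_3 = 12 + w
T_4 = 6 - 4w
T_5 = -24 - 11w
So -24 - 11w = 42, giving w = -6.

-6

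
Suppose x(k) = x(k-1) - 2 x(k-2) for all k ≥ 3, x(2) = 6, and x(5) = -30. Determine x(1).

Let x(1) = w.
x(3) = 6 - 2w
x(4) = -6 - 2w
x(5) = -18 + 2w
So -18 + 2w = -30, giving w = -6.

-6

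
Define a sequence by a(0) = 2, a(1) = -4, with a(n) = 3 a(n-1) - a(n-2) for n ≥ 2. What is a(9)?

-12310

a(2) = 3·(-4) - 2 = -14
a(3) = 3·(-14) - (-4) = -38
a(4) = 3·(-38) - (-14) = -100
a(5) = 3·(-100) - (-38) = -262
a(6) = 3·(-262) - (-100) = -686
a(7) = 3·(-686) - (-262) = -1796
a(8) = 3·(-1796) - (-686) = -4702
a(9) = 3·(-4702) - (-1796) = -12310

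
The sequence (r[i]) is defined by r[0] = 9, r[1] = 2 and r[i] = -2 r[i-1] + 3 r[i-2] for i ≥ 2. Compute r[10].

r[2] = -2·2 + 3·9 = 23
r[3] = -2·23 + 3·2 = -40
r[4] = -2·(-40) + 3·23 = 149
r[5] = -2·149 + 3·(-40) = -418
r[6] = -2·(-418) + 3·149 = 1283
r[7] = -2·1283 + 3·(-418) = -3820
r[8] = -2·(-3820) + 3·1283 = 11489
r[9] = -2·11489 + 3·(-3820) = -34438
r[10] = -2·(-34438) + 3·11489 = 103343

103343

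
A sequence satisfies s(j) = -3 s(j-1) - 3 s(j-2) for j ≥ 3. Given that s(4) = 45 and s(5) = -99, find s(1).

Rearranging, s(j-2) = (s(j) + 3 s(j-1)) / -3.
s(3) = (-99 + 3(45)) / -3 = 36/-3 = -12
s(2) = (45 + 3(-12)) / -3 = 9/-3 = -3
s(1) = (-12 + 3(-3)) / -3 = -21/-3 = 7

7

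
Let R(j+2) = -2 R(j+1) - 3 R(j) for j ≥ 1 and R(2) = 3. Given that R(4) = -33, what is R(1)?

-6

Let R(1) = y.
R(3) = -6 - 3y
R(4) = 3 + 6y
So 3 + 6y = -33, giving y = -6.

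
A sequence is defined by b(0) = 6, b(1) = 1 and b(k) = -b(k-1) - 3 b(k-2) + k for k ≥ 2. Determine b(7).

b(2) = -1 - 3(6) + 2 = -17
b(3) = -(-17) - 3(1) + 3 = 17
b(4) = -17 - 3(-17) + 4 = 38
b(5) = -38 - 3(17) + 5 = -84
b(6) = -(-84) - 3(38) + 6 = -24
b(7) = -(-24) - 3(-84) + 7 = 283

283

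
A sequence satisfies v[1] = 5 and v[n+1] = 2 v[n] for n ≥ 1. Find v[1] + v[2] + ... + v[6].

315

v[2] = 2*5 = 10
v[3] = 2*10 = 20
v[4] = 2*20 = 40
v[5] = 2*40 = 80
v[6] = 2*80 = 160
Sum = 5 + 10 + 20 + 40 + 80 + 160 = 315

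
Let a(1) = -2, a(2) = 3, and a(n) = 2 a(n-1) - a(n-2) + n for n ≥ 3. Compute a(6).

a(3) = 2·3 - (-2) + 3 = 11
a(4) = 2·11 - 3 + 4 = 23
a(5) = 2·23 - 11 + 5 = 40
a(6) = 2·40 - 23 + 6 = 63

63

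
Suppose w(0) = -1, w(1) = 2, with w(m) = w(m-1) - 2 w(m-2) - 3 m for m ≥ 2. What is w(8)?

-49

w(2) = 2 - 2(-1) - 6 = -2
w(3) = (-2) - 2(2) - 9 = -15
w(4) = (-15) - 2(-2) - 12 = -23
w(5) = (-23) - 2(-15) - 15 = -8
w(6) = (-8) - 2(-23) - 18 = 20
w(7) = 20 - 2(-8) - 21 = 15
w(8) = 15 - 2(20) - 24 = -49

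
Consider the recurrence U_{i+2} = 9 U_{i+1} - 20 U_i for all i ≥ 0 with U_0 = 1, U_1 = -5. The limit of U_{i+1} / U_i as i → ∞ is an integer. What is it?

5

The characteristic equation is r^2 - 9r + 20 = 0, which factors as (r - 5)(r - 4) = 0.
So the roots are 5 and 4. Since |5| > |4| and the coefficient of 5^i is non-zero, the ratio tends to 5.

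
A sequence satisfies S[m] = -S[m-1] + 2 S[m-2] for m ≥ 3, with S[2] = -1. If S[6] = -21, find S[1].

1

Let S[1] = w.
S[3] = 1 + 2w
S[4] = -3 - 2w
S[5] = 5 + 6w
S[6] = -11 - 10w
So -11 - 10w = -21, giving w = 1.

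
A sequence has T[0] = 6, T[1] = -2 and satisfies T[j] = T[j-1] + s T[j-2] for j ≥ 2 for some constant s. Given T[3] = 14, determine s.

4

T[2] = -2 + 6s
T[3] = -2 + 4s
So -2 + 4s = 14, giving s = 4.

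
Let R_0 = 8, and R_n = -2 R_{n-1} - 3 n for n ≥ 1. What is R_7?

-1117

R_1 = -2·8 - 3 = -19
R_2 = -2·(-19) - 6 = 32
R_3 = -2·32 - 9 = -73
R_4 = -2·(-73) - 12 = 134
R_5 = -2·134 - 15 = -283
R_6 = -2·(-283) - 18 = 548
R_7 = -2·548 - 21 = -1117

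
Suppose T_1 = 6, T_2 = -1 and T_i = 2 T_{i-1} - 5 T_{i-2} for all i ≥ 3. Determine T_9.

T_3 = 2(-1) - 5(6) = -32
T_4 = 2(-32) - 5(-1) = -59
T_5 = 2(-59) - 5(-32) = 42
T_6 = 2(42) - 5(-59) = 379
T_7 = 2(379) - 5(42) = 548
T_8 = 2(548) - 5(379) = -799
T_9 = 2(-799) - 5(548) = -4338

-4338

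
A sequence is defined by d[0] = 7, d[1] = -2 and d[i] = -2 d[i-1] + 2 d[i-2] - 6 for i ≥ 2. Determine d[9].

-13510

d[2] = -2·(-2) + 2·7 - 6 = 12
d[3] = -2·12 + 2·(-2) - 6 = -34
d[4] = -2·(-34) + 2·12 - 6 = 86
d[5] = -2·86 + 2·(-34) - 6 = -246
d[6] = -2·(-246) + 2·86 - 6 = 658
d[7] = -2·658 + 2·(-246) - 6 = -1814
d[8] = -2·(-1814) + 2·658 - 6 = 4938
d[9] = -2·4938 + 2·(-1814) - 6 = -13510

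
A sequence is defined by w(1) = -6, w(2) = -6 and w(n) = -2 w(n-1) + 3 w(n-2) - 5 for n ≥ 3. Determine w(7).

-241

w(3) = -2(-6) + 3(-6) - 5 = -11
w(4) = -2(-11) + 3(-6) - 5 = -1
w(5) = -2(-1) + 3(-11) - 5 = -36
w(6) = -2(-36) + 3(-1) - 5 = 64
w(7) = -2(64) + 3(-36) - 5 = -241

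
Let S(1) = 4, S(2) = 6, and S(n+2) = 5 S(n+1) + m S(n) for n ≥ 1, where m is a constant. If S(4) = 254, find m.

S(3) = 30 + 4m
S(4) = 150 + 26m
So 150 + 26m = 254, giving m = 4.

4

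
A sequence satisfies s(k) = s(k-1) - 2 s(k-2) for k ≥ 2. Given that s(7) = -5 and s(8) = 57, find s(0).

-3

Rearranging, s(k-2) = (s(k) - s(k-1)) / -2.
s(6) = (57 - (-5)) / -2 = 62/-2 = -31
s(5) = (-5 - (-31)) / -2 = 26/-2 = -13
s(4) = (-31 - (-13)) / -2 = -18/-2 = 9
s(3) = (-13 - 9) / -2 = -22/-2 = 11
s(2) = (9 - 11) / -2 = -2/-2 = 1
s(1) = (11 - 1) / -2 = 10/-2 = -5
s(0) = (1 - (-5)) / -2 = 6/-2 = -3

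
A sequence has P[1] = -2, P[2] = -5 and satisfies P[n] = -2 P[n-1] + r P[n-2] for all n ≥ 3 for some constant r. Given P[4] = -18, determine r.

-2

P[3] = 10 - 2r
P[4] = -20 - r
So -20 - r = -18, giving r = -2.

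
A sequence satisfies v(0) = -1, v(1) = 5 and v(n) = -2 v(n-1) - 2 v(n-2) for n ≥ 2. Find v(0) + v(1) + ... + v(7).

v(2) = -2·5 - 2·(-1) = -8
v(3) = -2·(-8) - 2·5 = 6
v(4) = -2·6 - 2·(-8) = 4
v(5) = -2·4 - 2·6 = -20
v(6) = -2·(-20) - 2·4 = 32
v(7) = -2·32 - 2·(-20) = -24
Sum = (-1) + 5 + (-8) + 6 + 4 + (-20) + 32 + (-24) = -6

-6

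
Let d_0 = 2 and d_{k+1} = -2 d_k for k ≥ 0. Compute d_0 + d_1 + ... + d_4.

d_1 = -2*2 = -4
d_2 = -2*(-4) = 8
d_3 = -2*8 = -16
d_4 = -2*(-16) = 32
Sum = 2 + (-4) + 8 + (-16) + 32 = 22

22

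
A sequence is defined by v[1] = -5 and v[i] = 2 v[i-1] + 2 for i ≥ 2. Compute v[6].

-98

v[2] = 2*(-5) + 2 = -8
v[3] = 2*(-8) + 2 = -14
v[4] = 2*(-14) + 2 = -26
v[5] = 2*(-26) + 2 = -50
v[6] = 2*(-50) + 2 = -98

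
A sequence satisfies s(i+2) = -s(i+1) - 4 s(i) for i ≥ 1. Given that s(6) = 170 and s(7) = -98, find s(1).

Rearranging, s(i-2) = (s(i) + s(i-1)) / -4.
s(5) = (-98 + 170) / -4 = 72/-4 = -18
s(4) = (170 + (-18)) / -4 = 152/-4 = -38
s(3) = (-18 + (-38)) / -4 = -56/-4 = 14
s(2) = (-38 + 14) / -4 = -24/-4 = 6
s(1) = (14 + 6) / -4 = 20/-4 = -5

-5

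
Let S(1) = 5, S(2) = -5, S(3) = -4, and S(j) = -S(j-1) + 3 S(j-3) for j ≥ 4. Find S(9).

S(4) = -(-4) + 3(5) = 19
S(5) = -19 + 3(-5) = -34
S(6) = -(-34) + 3(-4) = 22
S(7) = -22 + 3(19) = 35
S(8) = -35 + 3(-34) = -137
S(9) = -(-137) + 3(22) = 203

203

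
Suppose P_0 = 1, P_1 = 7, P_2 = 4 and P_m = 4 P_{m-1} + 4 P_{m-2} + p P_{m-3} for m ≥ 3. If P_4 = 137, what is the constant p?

-5

P_3 = 44 + p
P_4 = 192 + 11p
So 192 + 11p = 137, giving p = -5.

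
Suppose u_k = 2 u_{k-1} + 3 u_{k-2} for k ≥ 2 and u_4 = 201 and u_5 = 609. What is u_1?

9

Rearranging, u_{k-2} = (u_k - 2 u_{k-1}) / 3.
u_3 = (609 - 2(201)) / 3 = 207/3 = 69
u_2 = (201 - 2(69)) / 3 = 63/3 = 21
u_1 = (69 - 2(21)) / 3 = 27/3 = 9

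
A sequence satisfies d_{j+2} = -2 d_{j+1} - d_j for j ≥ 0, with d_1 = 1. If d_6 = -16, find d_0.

2

Let d_0 = y.
d_2 = -2 - y
d_3 = 3 + 2y
d_4 = -4 - 3y
d_5 = 5 + 4y
d_6 = -6 - 5y
So -6 - 5y = -16, giving y = 2.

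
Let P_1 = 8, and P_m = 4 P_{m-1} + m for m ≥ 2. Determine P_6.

P_2 = 4·8 + 2 = 34
P_3 = 4·34 + 3 = 139
P_4 = 4·139 + 4 = 560
P_5 = 4·560 + 5 = 2245
P_6 = 4·2245 + 6 = 8986

8986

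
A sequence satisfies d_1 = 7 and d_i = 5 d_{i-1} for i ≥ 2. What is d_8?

d_2 = 5(7) = 35
d_3 = 5(35) = 175
d_4 = 5(175) = 875
d_5 = 5(875) = 4375
d_6 = 5(4375) = 21875
d_7 = 5(21875) = 109375
d_8 = 5(109375) = 546875

546875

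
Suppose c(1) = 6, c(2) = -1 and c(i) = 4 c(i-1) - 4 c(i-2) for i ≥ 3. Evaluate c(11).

-60416

c(3) = 4*(-1) - 4*6 = -28
c(4) = 4*(-28) - 4*(-1) = -108
c(5) = 4*(-108) - 4*(-28) = -320
c(6) = 4*(-320) - 4*(-108) = -848
c(7) = 4*(-848) - 4*(-320) = -2112
c(8) = 4*(-2112) - 4*(-848) = -5056
c(9) = 4*(-5056) - 4*(-2112) = -11776
c(10) = 4*(-11776) - 4*(-5056) = -26880
c(11) = 4*(-26880) - 4*(-11776) = -60416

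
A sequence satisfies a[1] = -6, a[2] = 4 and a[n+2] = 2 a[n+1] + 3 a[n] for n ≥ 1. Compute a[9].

-3286

a[3] = 2*4 + 3*(-6) = -10
a[4] = 2*(-10) + 3*4 = -8
a[5] = 2*(-8) + 3*(-10) = -46
a[6] = 2*(-46) + 3*(-8) = -116
a[7] = 2*(-116) + 3*(-46) = -370
a[8] = 2*(-370) + 3*(-116) = -1088
a[9] = 2*(-1088) + 3*(-370) = -3286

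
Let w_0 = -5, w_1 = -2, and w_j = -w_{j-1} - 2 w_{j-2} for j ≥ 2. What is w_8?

w_2 = -(-2) - 2*(-5) = 12
w_3 = -12 - 2*(-2) = -8
w_4 = -(-8) - 2*12 = -16
w_5 = -(-16) - 2*(-8) = 32
w_6 = -32 - 2*(-16) = 0
w_7 = -0 - 2*32 = -64
w_8 = -(-64) - 2*0 = 64

64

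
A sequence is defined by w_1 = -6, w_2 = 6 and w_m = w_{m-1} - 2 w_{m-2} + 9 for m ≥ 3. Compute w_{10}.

-84

w_3 = 6 - 2(-6) + 9 = 27
w_4 = 27 - 2(6) + 9 = 24
w_5 = 24 - 2(27) + 9 = -21
w_6 = (-21) - 2(24) + 9 = -60
w_7 = (-60) - 2(-21) + 9 = -9
w_8 = (-9) - 2(-60) + 9 = 120
w_9 = 120 - 2(-9) + 9 = 147
w_{10} = 147 - 2(120) + 9 = -84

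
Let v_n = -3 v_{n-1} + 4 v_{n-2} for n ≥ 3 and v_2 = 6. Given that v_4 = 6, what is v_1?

Let v_1 = x.
v_3 = -18 + 4x
v_4 = 78 - 12x
So 78 - 12x = 6, giving x = 6.

6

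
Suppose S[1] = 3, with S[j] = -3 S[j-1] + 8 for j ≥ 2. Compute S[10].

-19681

S[2] = -3(3) + 8 = -1
S[3] = -3(-1) + 8 = 11
S[4] = -3(11) + 8 = -25
S[5] = -3(-25) + 8 = 83
S[6] = -3(83) + 8 = -241
S[7] = -3(-241) + 8 = 731
S[8] = -3(731) + 8 = -2185
S[9] = -3(-2185) + 8 = 6563
S[10] = -3(6563) + 8 = -19681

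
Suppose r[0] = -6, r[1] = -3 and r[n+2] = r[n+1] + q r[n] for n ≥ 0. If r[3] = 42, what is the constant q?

r[2] = -3 - 6q
r[3] = -3 - 9q
So -3 - 9q = 42, giving q = -5.

-5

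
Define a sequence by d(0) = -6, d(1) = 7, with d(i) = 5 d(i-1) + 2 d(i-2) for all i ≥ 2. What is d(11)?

89263049

d(2) = 5·7 + 2·(-6) = 23
d(3) = 5·23 + 2·7 = 129
d(4) = 5·129 + 2·23 = 691
d(5) = 5·691 + 2·129 = 3713
d(6) = 5·3713 + 2·691 = 19947
d(7) = 5·19947 + 2·3713 = 107161
d(8) = 5·107161 + 2·19947 = 575699
d(9) = 5·575699 + 2·107161 = 3092817
d(10) = 5·3092817 + 2·575699 = 16615483
d(11) = 5·16615483 + 2·3092817 = 89263049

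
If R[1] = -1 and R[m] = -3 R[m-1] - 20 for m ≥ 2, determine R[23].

The fixed point is -20/(1 + 3) = -5, so R[m] + 5 = -3(R[m-1] + 5).
Hence R[m] = 4·(-3)^{m-1} - 5.
R[23] = 4·(-3)^{22} - 5 = 4·31381059609 - 5 = 125524238431.

125524238431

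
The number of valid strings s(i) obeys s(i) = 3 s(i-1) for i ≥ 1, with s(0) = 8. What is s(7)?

s(1) = 3*8 = 24
s(2) = 3*24 = 72
s(3) = 3*72 = 216
s(4) = 3*216 = 648
s(5) = 3*648 = 1944
s(6) = 3*1944 = 5832
s(7) = 3*5832 = 17496

17496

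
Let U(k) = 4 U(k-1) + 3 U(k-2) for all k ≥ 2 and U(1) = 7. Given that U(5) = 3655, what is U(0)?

Let U(0) = z.
U(2) = 28 + 3z
U(3) = 133 + 12z
U(4) = 616 + 57z
U(5) = 2863 + 264z
So 2863 + 264z = 3655, giving z = 3.

3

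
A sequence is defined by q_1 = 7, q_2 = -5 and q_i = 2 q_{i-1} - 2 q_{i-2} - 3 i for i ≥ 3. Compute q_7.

45

q_3 = 2(-5) - 2(7) - 9 = -33
q_4 = 2(-33) - 2(-5) - 12 = -68
q_5 = 2(-68) - 2(-33) - 15 = -85
q_6 = 2(-85) - 2(-68) - 18 = -52
q_7 = 2(-52) - 2(-85) - 21 = 45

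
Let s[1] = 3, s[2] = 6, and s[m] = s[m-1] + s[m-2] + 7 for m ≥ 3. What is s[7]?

147

s[3] = 6 + 3 + 7 = 16
s[4] = 16 + 6 + 7 = 29
s[5] = 29 + 16 + 7 = 52
s[6] = 52 + 29 + 7 = 88
s[7] = 88 + 52 + 7 = 147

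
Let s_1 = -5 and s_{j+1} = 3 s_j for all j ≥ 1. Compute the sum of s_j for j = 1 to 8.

s_2 = 3(-5) = -15
s_3 = 3(-15) = -45
s_4 = 3(-45) = -135
s_5 = 3(-135) = -405
s_6 = 3(-405) = -1215
s_7 = 3(-1215) = -3645
s_8 = 3(-3645) = -10935
Sum = (-5) + (-15) + (-45) + (-135) + (-405) + (-1215) + (-3645) + (-10935) = -16400

-16400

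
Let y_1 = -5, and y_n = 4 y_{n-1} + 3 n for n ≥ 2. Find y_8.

-43700

y_2 = 4(-5) + 6 = -14
y_3 = 4(-14) + 9 = -47
y_4 = 4(-47) + 12 = -176
y_5 = 4(-176) + 15 = -689
y_6 = 4(-689) + 18 = -2738
y_7 = 4(-2738) + 21 = -10931
y_8 = 4(-10931) + 24 = -43700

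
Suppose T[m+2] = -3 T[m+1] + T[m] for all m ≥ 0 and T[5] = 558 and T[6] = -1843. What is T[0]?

-7

Rearranging, T[m-2] = T[m] + 3 T[m-1].
T[4] = -1843 + 3*558 = -169
T[3] = 558 + 3*(-169) = 51
T[2] = -169 + 3*51 = -16
T[1] = 51 + 3*(-16) = 3
T[0] = -16 + 3*3 = -7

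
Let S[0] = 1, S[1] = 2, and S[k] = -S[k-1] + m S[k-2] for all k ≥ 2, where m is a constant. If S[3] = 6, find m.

S[2] = -2 + m
S[3] = 2 + m
So 2 + m = 6, giving m = 4.

4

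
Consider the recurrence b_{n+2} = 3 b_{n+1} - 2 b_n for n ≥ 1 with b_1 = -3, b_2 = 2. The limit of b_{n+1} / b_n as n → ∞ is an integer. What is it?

2

The characteristic equation is r^2 - 3r + 2 = 0, which factors as (r - 2)(r - 1) = 0.
So the roots are 2 and 1. Since |2| > |1| and the coefficient of 2^n is non-zero, the ratio tends to 2.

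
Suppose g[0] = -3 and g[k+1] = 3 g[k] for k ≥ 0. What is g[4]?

-243

g[1] = 3(-3) = -9
g[2] = 3(-9) = -27
g[3] = 3(-27) = -81
g[4] = 3(-81) = -243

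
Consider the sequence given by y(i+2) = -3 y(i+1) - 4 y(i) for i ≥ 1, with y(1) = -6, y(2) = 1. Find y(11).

1413

y(3) = -3*1 - 4*(-6) = 21
y(4) = -3*21 - 4*1 = -67
y(5) = -3*(-67) - 4*21 = 117
y(6) = -3*117 - 4*(-67) = -83
y(7) = -3*(-83) - 4*117 = -219
y(8) = -3*(-219) - 4*(-83) = 989
y(9) = -3*989 - 4*(-219) = -2091
y(10) = -3*(-2091) - 4*989 = 2317
y(11) = -3*2317 - 4*(-2091) = 1413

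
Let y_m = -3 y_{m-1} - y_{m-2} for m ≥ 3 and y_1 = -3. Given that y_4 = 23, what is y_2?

4

Let y_2 = v.
y_3 = 3 - 3v
y_4 = -9 + 8v
So -9 + 8v = 23, giving v = 4.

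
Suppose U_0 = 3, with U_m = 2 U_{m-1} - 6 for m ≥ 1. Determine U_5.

-90

U_1 = 2(3) - 6 = 0
U_2 = 2(0) - 6 = -6
U_3 = 2(-6) - 6 = -18
U_4 = 2(-18) - 6 = -42
U_5 = 2(-42) - 6 = -90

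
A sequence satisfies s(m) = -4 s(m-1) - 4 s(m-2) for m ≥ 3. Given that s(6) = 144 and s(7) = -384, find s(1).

Rearranging, s(m-2) = (s(m) + 4 s(m-1)) / -4.
s(5) = (-384 + 4*144) / -4 = 192/-4 = -48
s(4) = (144 + 4*(-48)) / -4 = -48/-4 = 12
s(3) = (-48 + 4*12) / -4 = 0/-4 = 0
s(2) = (12 + 4*0) / -4 = 12/-4 = -3
s(1) = (0 + 4*(-3)) / -4 = -12/-4 = 3

3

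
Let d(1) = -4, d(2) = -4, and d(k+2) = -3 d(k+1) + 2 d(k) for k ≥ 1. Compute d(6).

-244

d(3) = -3*(-4) + 2*(-4) = 4
d(4) = -3*4 + 2*(-4) = -20
d(5) = -3*(-20) + 2*4 = 68
d(6) = -3*68 + 2*(-20) = -244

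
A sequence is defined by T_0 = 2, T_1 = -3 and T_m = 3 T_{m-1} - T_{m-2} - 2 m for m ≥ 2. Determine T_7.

T_2 = 3(-3) - 2 - 4 = -15
T_3 = 3(-15) - (-3) - 6 = -48
T_4 = 3(-48) - (-15) - 8 = -137
T_5 = 3(-137) - (-48) - 10 = -373
T_6 = 3(-373) - (-137) - 12 = -994
T_7 = 3(-994) - (-373) - 14 = -2623

-2623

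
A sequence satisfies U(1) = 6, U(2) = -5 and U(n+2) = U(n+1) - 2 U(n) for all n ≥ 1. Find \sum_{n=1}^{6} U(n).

45

U(3) = (-5) - 2*6 = -17
U(4) = (-17) - 2*(-5) = -7
U(5) = (-7) - 2*(-17) = 27
U(6) = 27 - 2*(-7) = 41
Sum = 6 + (-5) + (-17) + (-7) + 27 + 41 = 45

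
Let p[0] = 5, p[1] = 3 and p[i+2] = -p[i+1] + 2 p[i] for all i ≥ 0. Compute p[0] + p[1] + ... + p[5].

12

p[2] = -3 + 2(5) = 7
p[3] = -7 + 2(3) = -1
p[4] = -(-1) + 2(7) = 15
p[5] = -15 + 2(-1) = -17
Sum = 5 + 3 + 7 + (-1) + 15 + (-17) = 12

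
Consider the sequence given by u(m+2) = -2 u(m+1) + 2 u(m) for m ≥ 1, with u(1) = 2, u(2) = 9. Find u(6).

332

u(3) = -2*9 + 2*2 = -14
u(4) = -2*(-14) + 2*9 = 46
u(5) = -2*46 + 2*(-14) = -120
u(6) = -2*(-120) + 2*46 = 332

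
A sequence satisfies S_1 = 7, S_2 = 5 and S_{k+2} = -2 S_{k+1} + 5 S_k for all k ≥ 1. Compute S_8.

-6025

S_3 = -2(5) + 5(7) = 25
S_4 = -2(25) + 5(5) = -25
S_5 = -2(-25) + 5(25) = 175
S_6 = -2(175) + 5(-25) = -475
S_7 = -2(-475) + 5(175) = 1825
S_8 = -2(1825) + 5(-475) = -6025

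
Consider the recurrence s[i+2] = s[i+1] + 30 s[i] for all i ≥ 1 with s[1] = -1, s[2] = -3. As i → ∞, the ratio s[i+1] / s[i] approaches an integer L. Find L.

6

The characteristic equation is r^2 - r - 30 = 0, which factors as (r - 6)(r + 5) = 0.
So the roots are 6 and -5. Since |6| > |-5| and the coefficient of 6^i is non-zero, the ratio tends to 6.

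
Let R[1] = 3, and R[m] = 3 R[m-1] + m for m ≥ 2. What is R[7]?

3094

R[2] = 3(3) + 2 = 11
R[3] = 3(11) + 3 = 36
R[4] = 3(36) + 4 = 112
R[5] = 3(112) + 5 = 341
R[6] = 3(341) + 6 = 1029
R[7] = 3(1029) + 7 = 3094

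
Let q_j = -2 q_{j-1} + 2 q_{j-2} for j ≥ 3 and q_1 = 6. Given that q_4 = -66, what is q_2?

Let q_2 = x.
q_3 = 12 - 2x
q_4 = -24 + 6x
So -24 + 6x = -66, giving x = -7.

-7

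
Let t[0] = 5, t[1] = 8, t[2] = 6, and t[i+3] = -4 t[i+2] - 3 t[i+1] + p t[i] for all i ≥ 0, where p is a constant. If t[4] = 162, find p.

1

t[3] = -48 + 5p
t[4] = 174 - 12p
So 174 - 12p = 162, giving p = 1.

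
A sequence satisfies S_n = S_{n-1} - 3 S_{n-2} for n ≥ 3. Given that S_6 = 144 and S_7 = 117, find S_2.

9

Rearranging, S_{n-2} = (S_n - S_{n-1}) / -3.
S_5 = (117 - 144) / -3 = -27/-3 = 9
S_4 = (144 - 9) / -3 = 135/-3 = -45
S_3 = (9 - (-45)) / -3 = 54/-3 = -18
S_2 = (-45 - (-18)) / -3 = -27/-3 = 9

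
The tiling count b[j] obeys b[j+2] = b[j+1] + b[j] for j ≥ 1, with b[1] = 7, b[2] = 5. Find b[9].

b[3] = 5 + 7 = 12
b[4] = 12 + 5 = 17
b[5] = 17 + 12 = 29
b[6] = 29 + 17 = 46
b[7] = 46 + 29 = 75
b[8] = 75 + 46 = 121
b[9] = 121 + 75 = 196

196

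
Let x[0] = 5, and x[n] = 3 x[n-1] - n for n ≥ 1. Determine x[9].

83658

x[1] = 3*5 - 1 = 14
x[2] = 3*14 - 2 = 40
x[3] = 3*40 - 3 = 117
x[4] = 3*117 - 4 = 347
x[5] = 3*347 - 5 = 1036
x[6] = 3*1036 - 6 = 3102
x[7] = 3*3102 - 7 = 9299
x[8] = 3*9299 - 8 = 27889
x[9] = 3*27889 - 9 = 83658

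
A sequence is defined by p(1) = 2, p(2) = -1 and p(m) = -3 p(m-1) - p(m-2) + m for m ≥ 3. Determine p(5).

p(3) = -3(-1) - 2 + 3 = 4
p(4) = -3(4) - (-1) + 4 = -7
p(5) = -3(-7) - 4 + 5 = 22

22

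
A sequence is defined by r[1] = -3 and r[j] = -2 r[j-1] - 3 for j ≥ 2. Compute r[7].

r[2] = -2*(-3) - 3 = 3
r[3] = -2*3 - 3 = -9
r[4] = -2*(-9) - 3 = 15
r[5] = -2*15 - 3 = -33
r[6] = -2*(-33) - 3 = 63
r[7] = -2*63 - 3 = -129

-129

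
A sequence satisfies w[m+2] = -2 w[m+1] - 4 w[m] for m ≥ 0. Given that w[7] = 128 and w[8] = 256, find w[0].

-2

Rearranging, w[m-2] = (w[m] + 2 w[m-1]) / -4.
w[6] = (256 + 2*128) / -4 = 512/-4 = -128
w[5] = (128 + 2*(-128)) / -4 = -128/-4 = 32
w[4] = (-128 + 2*32) / -4 = -64/-4 = 16
w[3] = (32 + 2*16) / -4 = 64/-4 = -16
w[2] = (16 + 2*(-16)) / -4 = -16/-4 = 4
w[1] = (-16 + 2*4) / -4 = -8/-4 = 2
w[0] = (4 + 2*2) / -4 = 8/-4 = -2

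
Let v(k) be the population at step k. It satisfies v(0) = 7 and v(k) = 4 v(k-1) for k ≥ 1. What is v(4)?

v(1) = 4(7) = 28
v(2) = 4(28) = 112
v(3) = 4(112) = 448
v(4) = 4(448) = 1792

1792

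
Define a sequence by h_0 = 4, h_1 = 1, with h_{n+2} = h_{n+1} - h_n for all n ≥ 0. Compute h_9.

h_2 = 1 - 4 = -3
h_3 = (-3) - 1 = -4
h_4 = (-4) - (-3) = -1
h_5 = (-1) - (-4) = 3
h_6 = 3 - (-1) = 4
h_7 = 4 - 3 = 1
h_8 = 1 - 4 = -3
h_9 = (-3) - 1 = -4

-4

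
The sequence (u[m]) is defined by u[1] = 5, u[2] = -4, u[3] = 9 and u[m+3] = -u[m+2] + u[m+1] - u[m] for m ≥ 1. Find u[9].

u[4] = -9 + (-4) - 5 = -18
u[5] = -(-18) + 9 - (-4) = 31
u[6] = -31 + (-18) - 9 = -58
u[7] = -(-58) + 31 - (-18) = 107
u[8] = -107 + (-58) - 31 = -196
u[9] = -(-196) + 107 - (-58) = 361

361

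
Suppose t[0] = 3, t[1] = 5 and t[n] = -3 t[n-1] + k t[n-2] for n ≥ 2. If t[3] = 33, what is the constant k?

3

t[2] = -15 + 3k
t[3] = 45 - 4k
So 45 - 4k = 33, giving k = 3.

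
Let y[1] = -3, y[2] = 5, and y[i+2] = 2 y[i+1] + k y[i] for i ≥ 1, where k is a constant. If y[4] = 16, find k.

4

y[3] = 10 - 3k
y[4] = 20 - k
So 20 - k = 16, giving k = 4.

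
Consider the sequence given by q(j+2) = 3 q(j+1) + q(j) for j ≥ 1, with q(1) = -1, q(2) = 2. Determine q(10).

q(3) = 3(2) + (-1) = 5
q(4) = 3(5) + 2 = 17
q(5) = 3(17) + 5 = 56
q(6) = 3(56) + 17 = 185
q(7) = 3(185) + 56 = 611
q(8) = 3(611) + 185 = 2018
q(9) = 3(2018) + 611 = 6665
q(10) = 3(6665) + 2018 = 22013

22013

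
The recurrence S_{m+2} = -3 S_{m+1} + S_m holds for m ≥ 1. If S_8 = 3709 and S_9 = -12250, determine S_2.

1

Rearranging, S_{m-2} = S_m + 3 S_{m-1}.
S_7 = -12250 + 3·3709 = -1123
S_6 = 3709 + 3·(-1123) = 340
S_5 = -1123 + 3·340 = -103
S_4 = 340 + 3·(-103) = 31
S_3 = -103 + 3·31 = -10
S_2 = 31 + 3·(-10) = 1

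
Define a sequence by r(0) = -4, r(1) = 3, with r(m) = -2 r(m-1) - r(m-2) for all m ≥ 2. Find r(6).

2

r(2) = -2·3 - (-4) = -2
r(3) = -2·(-2) - 3 = 1
r(4) = -2·1 - (-2) = 0
r(5) = -2·0 - 1 = -1
r(6) = -2·(-1) - 0 = 2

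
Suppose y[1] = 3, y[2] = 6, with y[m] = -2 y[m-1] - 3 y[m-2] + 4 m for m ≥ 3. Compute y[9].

y[3] = -2(6) - 3(3) + 12 = -9
y[4] = -2(-9) - 3(6) + 16 = 16
y[5] = -2(16) - 3(-9) + 20 = 15
y[6] = -2(15) - 3(16) + 24 = -54
y[7] = -2(-54) - 3(15) + 28 = 91
y[8] = -2(91) - 3(-54) + 32 = 12
y[9] = -2(12) - 3(91) + 36 = -261

-261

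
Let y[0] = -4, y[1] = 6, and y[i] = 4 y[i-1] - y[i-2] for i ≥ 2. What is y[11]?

3993578

y[2] = 4*6 - (-4) = 28
y[3] = 4*28 - 6 = 106
y[4] = 4*106 - 28 = 396
y[5] = 4*396 - 106 = 1478
y[6] = 4*1478 - 396 = 5516
y[7] = 4*5516 - 1478 = 20586
y[8] = 4*20586 - 5516 = 76828
y[9] = 4*76828 - 20586 = 286726
y[10] = 4*286726 - 76828 = 1070076
y[11] = 4*1070076 - 286726 = 3993578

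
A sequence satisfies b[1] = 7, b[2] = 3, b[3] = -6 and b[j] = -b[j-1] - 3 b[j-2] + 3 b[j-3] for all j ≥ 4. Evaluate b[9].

b[4] = -(-6) - 3(3) + 3(7) = 18
b[5] = -18 - 3(-6) + 3(3) = 9
b[6] = -9 - 3(18) + 3(-6) = -81
b[7] = -(-81) - 3(9) + 3(18) = 108
b[8] = -108 - 3(-81) + 3(9) = 162
b[9] = -162 - 3(108) + 3(-81) = -729

-729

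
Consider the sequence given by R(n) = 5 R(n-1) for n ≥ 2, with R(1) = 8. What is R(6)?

R(2) = 5*8 = 40
R(3) = 5*40 = 200
R(4) = 5*200 = 1000
R(5) = 5*1000 = 5000
R(6) = 5*5000 = 25000

25000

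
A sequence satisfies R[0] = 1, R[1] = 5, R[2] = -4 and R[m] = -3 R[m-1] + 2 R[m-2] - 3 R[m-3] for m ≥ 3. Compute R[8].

-15287

R[3] = -3(-4) + 2(5) - 3(1) = 19
R[4] = -3(19) + 2(-4) - 3(5) = -80
R[5] = -3(-80) + 2(19) - 3(-4) = 290
R[6] = -3(290) + 2(-80) - 3(19) = -1087
R[7] = -3(-1087) + 2(290) - 3(-80) = 4081
R[8] = -3(4081) + 2(-1087) - 3(290) = -15287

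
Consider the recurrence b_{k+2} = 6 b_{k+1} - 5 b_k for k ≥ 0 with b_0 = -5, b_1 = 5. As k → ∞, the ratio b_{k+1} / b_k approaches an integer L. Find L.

The characteristic equation is r^2 - 6r + 5 = 0, which factors as (r - 5)(r - 1) = 0.
So the roots are 5 and 1. Since |5| > |1| and the coefficient of 5^k is non-zero, the ratio tends to 5.

5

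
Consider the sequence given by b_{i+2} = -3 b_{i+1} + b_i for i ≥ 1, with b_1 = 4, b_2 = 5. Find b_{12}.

b_3 = -3·5 + 4 = -11
b_4 = -3·(-11) + 5 = 38
b_5 = -3·38 + (-11) = -125
b_6 = -3·(-125) + 38 = 413
b_7 = -3·413 + (-125) = -1364
b_8 = -3·(-1364) + 413 = 4505
b_9 = -3·4505 + (-1364) = -14879
b_{10} = -3·(-14879) + 4505 = 49142
b_{11} = -3·49142 + (-14879) = -162305
b_{12} = -3·(-162305) + 49142 = 536057

536057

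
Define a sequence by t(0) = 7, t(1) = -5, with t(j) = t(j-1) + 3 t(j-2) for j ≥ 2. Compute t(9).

2017

t(2) = (-5) + 3(7) = 16
t(3) = 16 + 3(-5) = 1
t(4) = 1 + 3(16) = 49
t(5) = 49 + 3(1) = 52
t(6) = 52 + 3(49) = 199
t(7) = 199 + 3(52) = 355
t(8) = 355 + 3(199) = 952
t(9) = 952 + 3(355) = 2017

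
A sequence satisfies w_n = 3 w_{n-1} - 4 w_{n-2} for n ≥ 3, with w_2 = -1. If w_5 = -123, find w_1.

6

Let w_1 = y.
w_3 = -3 - 4y
w_4 = -5 - 12y
w_5 = -3 - 20y
So -3 - 20y = -123, giving y = 6.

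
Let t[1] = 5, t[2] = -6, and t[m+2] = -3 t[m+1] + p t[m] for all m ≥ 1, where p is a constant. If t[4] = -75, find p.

1

t[3] = 18 + 5p
t[4] = -54 - 21p
So -54 - 21p = -75, giving p = 1.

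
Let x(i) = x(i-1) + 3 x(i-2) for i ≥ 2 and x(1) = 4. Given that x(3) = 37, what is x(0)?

Let x(0) = y.
x(2) = 4 + 3y
x(3) = 16 + 3y
So 16 + 3y = 37, giving y = 7.

7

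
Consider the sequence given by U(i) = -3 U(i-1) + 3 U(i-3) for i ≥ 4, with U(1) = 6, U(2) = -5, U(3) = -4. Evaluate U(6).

303

U(4) = -3(-4) + 3(6) = 30
U(5) = -3(30) + 3(-5) = -105
U(6) = -3(-105) + 3(-4) = 303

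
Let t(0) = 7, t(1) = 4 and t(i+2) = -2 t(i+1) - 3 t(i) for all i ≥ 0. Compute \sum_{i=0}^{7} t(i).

8

t(2) = -2*4 - 3*7 = -29
t(3) = -2*(-29) - 3*4 = 46
t(4) = -2*46 - 3*(-29) = -5
t(5) = -2*(-5) - 3*46 = -128
t(6) = -2*(-128) - 3*(-5) = 271
t(7) = -2*271 - 3*(-128) = -158
Sum = 7 + 4 + (-29) + 46 + (-5) + (-128) + 271 + (-158) = 8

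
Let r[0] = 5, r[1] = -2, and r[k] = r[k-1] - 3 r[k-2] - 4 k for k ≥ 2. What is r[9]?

629

r[2] = (-2) - 3*5 - 8 = -25
r[3] = (-25) - 3*(-2) - 12 = -31
r[4] = (-31) - 3*(-25) - 16 = 28
r[5] = 28 - 3*(-31) - 20 = 101
r[6] = 101 - 3*28 - 24 = -7
r[7] = (-7) - 3*101 - 28 = -338
r[8] = (-338) - 3*(-7) - 32 = -349
r[9] = (-349) - 3*(-338) - 36 = 629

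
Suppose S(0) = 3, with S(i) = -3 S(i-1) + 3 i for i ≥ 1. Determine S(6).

1782

S(1) = -3*3 + 3 = -6
S(2) = -3*(-6) + 6 = 24
S(3) = -3*24 + 9 = -63
S(4) = -3*(-63) + 12 = 201
S(5) = -3*201 + 15 = -588
S(6) = -3*(-588) + 18 = 1782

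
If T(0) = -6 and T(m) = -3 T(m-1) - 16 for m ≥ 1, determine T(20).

-6973568806

The fixed point is -16/(1 + 3) = -4, so T(m) + 4 = -3(T(m-1) + 4).
Hence T(m) = -2·(-3)^m - 4.
T(20) = -2·(-3)^{20} - 4 = -2·3486784401 - 4 = -6973568806.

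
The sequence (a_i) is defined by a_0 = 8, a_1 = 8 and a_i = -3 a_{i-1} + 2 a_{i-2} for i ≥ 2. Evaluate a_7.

6184

a_2 = -3(8) + 2(8) = -8
a_3 = -3(-8) + 2(8) = 40
a_4 = -3(40) + 2(-8) = -136
a_5 = -3(-136) + 2(40) = 488
a_6 = -3(488) + 2(-136) = -1736
a_7 = -3(-1736) + 2(488) = 6184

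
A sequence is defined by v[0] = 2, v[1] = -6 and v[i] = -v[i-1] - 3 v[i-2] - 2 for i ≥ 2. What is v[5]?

-42

v[2] = -(-6) - 3·2 - 2 = -2
v[3] = -(-2) - 3·(-6) - 2 = 18
v[4] = -18 - 3·(-2) - 2 = -14
v[5] = -(-14) - 3·18 - 2 = -42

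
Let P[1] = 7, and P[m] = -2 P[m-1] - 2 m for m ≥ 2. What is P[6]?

-264

P[2] = -2*7 - 4 = -18
P[3] = -2*(-18) - 6 = 30
P[4] = -2*30 - 8 = -68
P[5] = -2*(-68) - 10 = 126
P[6] = -2*126 - 12 = -264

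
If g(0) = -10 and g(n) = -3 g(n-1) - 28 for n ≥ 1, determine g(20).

The fixed point is -28/(1 + 3) = -7, so g(n) + 7 = -3(g(n-1) + 7).
Hence g(n) = -3·(-3)^n - 7.
g(20) = -3·(-3)^{20} - 7 = -3·3486784401 - 7 = -10460353210.

-10460353210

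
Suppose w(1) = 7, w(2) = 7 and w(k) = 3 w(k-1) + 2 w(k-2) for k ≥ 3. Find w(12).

3100727

w(3) = 3·7 + 2·7 = 35
w(4) = 3·35 + 2·7 = 119
w(5) = 3·119 + 2·35 = 427
w(6) = 3·427 + 2·119 = 1519
w(7) = 3·1519 + 2·427 = 5411
w(8) = 3·5411 + 2·1519 = 19271
w(9) = 3·19271 + 2·5411 = 68635
w(10) = 3·68635 + 2·19271 = 244447
w(11) = 3·244447 + 2·68635 = 870611
w(12) = 3·870611 + 2·244447 = 3100727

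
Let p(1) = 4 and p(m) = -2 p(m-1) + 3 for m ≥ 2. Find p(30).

The fixed point is 3/(1 + 2) = 1, so p(m) - 1 = -2(p(m-1) - 1).
Hence p(m) = 3·(-2)^{m-1} + 1.
p(30) = 3·(-2)^{29} + 1 = 3·-536870912 + 1 = -1610612735.

-1610612735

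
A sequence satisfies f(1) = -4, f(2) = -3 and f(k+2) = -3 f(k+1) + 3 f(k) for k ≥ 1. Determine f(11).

-22113

f(3) = -3(-3) + 3(-4) = -3
f(4) = -3(-3) + 3(-3) = 0
f(5) = -3(0) + 3(-3) = -9
f(6) = -3(-9) + 3(0) = 27
f(7) = -3(27) + 3(-9) = -108
f(8) = -3(-108) + 3(27) = 405
f(9) = -3(405) + 3(-108) = -1539
f(10) = -3(-1539) + 3(405) = 5832
f(11) = -3(5832) + 3(-1539) = -22113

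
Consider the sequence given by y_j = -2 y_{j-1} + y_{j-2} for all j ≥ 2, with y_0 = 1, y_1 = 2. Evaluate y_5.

y_2 = -2*2 + 1 = -3
y_3 = -2*(-3) + 2 = 8
y_4 = -2*8 + (-3) = -19
y_5 = -2*(-19) + 8 = 46

46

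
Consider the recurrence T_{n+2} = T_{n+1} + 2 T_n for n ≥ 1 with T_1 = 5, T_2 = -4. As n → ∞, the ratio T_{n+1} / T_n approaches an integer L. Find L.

The characteristic equation is r^2 - r - 2 = 0, which factors as (r - 2)(r + 1) = 0.
So the roots are 2 and -1. Since |2| > |-1| and the coefficient of 2^n is non-zero, the ratio tends to 2.

2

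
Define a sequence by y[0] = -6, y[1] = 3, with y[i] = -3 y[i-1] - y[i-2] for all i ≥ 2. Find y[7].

y[2] = -3·3 - (-6) = -3
y[3] = -3·(-3) - 3 = 6
y[4] = -3·6 - (-3) = -15
y[5] = -3·(-15) - 6 = 39
y[6] = -3·39 - (-15) = -102
y[7] = -3·(-102) - 39 = 267

267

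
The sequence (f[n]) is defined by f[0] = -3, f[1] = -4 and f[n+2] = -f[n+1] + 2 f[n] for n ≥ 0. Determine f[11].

-686

f[2] = -(-4) + 2·(-3) = -2
f[3] = -(-2) + 2·(-4) = -6
f[4] = -(-6) + 2·(-2) = 2
f[5] = -2 + 2·(-6) = -14
f[6] = -(-14) + 2·2 = 18
f[7] = -18 + 2·(-14) = -46
f[8] = -(-46) + 2·18 = 82
f[9] = -82 + 2·(-46) = -174
f[10] = -(-174) + 2·82 = 338
f[11] = -338 + 2·(-174) = -686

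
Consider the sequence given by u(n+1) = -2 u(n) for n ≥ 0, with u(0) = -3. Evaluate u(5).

96

u(1) = -2*(-3) = 6
u(2) = -2*6 = -12
u(3) = -2*(-12) = 24
u(4) = -2*24 = -48
u(5) = -2*(-48) = 96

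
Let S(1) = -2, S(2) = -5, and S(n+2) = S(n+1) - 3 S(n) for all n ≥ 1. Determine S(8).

S(3) = (-5) - 3·(-2) = 1
S(4) = 1 - 3·(-5) = 16
S(5) = 16 - 3·1 = 13
S(6) = 13 - 3·16 = -35
S(7) = (-35) - 3·13 = -74
S(8) = (-74) - 3·(-35) = 31

31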